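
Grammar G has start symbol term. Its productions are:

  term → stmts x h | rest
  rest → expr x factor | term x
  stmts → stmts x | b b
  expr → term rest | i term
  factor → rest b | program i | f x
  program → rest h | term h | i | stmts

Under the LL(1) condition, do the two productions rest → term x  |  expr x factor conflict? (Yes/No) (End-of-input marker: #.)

FIRST(term x) = { b, i } and FIRST(expr x factor) = { b, i }.
Both contain b, so the two alternatives are not disjoint — LL(1) conflict.

Yes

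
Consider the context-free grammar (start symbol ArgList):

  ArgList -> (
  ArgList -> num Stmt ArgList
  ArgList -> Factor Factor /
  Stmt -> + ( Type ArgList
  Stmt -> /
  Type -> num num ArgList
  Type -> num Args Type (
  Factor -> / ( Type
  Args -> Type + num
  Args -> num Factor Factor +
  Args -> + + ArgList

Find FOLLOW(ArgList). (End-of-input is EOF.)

ArgList is the start symbol, so EOF ∈ FOLLOW(ArgList).
In ArgList -> num Stmt ArgList: ArgList is at the end, add FOLLOW(ArgList) = { EOF, (, +, /, num }.
In Stmt -> + ( Type ArgList: ArgList is at the end, add FOLLOW(Stmt) = { (, /, num }.
In Type -> num num ArgList: ArgList is at the end, add FOLLOW(Type) = { (, +, /, num }.
In Args -> + + ArgList: ArgList is at the end, add FOLLOW(Args) = { num }.
Union: FOLLOW(ArgList) = { EOF, (, +, /, num }.

{ EOF, (, +, /, num }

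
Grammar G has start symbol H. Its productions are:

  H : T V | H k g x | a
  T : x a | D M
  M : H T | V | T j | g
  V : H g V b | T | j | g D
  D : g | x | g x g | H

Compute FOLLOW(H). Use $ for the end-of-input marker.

{ $, a, b, g, j, k, x }

H is the start symbol, so $ ∈ FOLLOW(H).
In H : H k g x: add FIRST(k g x) = { k }.
In M : H T: add FIRST(T) = { a, g, x }.
In V : H g V b: add FIRST(g V b) = { g }.
In D : H: H is at the end, add FOLLOW(D) = { $, a, b, g, j, k, x }.
Union: FOLLOW(H) = { $, a, b, g, j, k, x }.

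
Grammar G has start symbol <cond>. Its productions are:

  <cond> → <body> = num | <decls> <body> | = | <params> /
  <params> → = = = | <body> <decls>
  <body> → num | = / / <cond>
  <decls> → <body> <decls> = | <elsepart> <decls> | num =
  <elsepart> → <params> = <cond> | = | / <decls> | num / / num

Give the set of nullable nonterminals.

No nonterminal has an empty production or an RHS whose symbols are all nullable.

{ } (none)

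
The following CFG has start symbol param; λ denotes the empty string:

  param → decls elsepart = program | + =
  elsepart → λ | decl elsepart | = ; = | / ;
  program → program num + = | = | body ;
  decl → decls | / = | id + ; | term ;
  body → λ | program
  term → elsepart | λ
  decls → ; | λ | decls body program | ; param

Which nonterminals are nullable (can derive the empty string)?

Directly nullable (have an λ-production): elsepart, body, term, decls.
decl → decls with every symbol nullable, so decl is nullable.
No other nonterminal has a production whose RHS symbols are all nullable.

{ body, decl, decls, elsepart, term }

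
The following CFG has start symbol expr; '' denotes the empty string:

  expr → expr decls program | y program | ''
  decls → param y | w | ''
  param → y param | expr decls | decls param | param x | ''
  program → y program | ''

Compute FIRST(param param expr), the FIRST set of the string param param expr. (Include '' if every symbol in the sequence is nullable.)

{ w, x, y, '' }

Add FIRST(param)\{''} = { w, x, y }; param is nullable, continue.
Add FIRST(param)\{''} = { w, x, y }; param is nullable, continue.
Add FIRST(expr)\{''} = { w, x, y }; expr is nullable, continue.
Every symbol is nullable, so include ''.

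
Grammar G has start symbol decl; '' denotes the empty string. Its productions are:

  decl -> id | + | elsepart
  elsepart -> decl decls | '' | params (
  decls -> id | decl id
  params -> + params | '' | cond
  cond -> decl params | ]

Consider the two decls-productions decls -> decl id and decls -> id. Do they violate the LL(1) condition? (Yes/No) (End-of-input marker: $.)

FIRST(decl id) = { (, +, ], id } and FIRST(id) = { id }.
Both contain id, so the two alternatives are not disjoint — LL(1) conflict.

Yes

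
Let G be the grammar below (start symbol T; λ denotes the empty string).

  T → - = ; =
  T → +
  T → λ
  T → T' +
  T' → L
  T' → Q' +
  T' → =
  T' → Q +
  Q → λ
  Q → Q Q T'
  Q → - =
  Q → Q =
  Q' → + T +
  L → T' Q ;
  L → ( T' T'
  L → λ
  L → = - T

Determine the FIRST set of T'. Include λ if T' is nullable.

From T' → L: add FIRST(L) = { (, +, -, ;, =, λ } (including λ since L is nullable).
From T' → Q' +: add FIRST(Q') = { + }.
T' → = contributes {=}.
From T' → Q +: Q nullable, take FIRST(Q) ∪ {+} = { (, +, -, ;, = }.
Union: FIRST(T') = { (, +, -, ;, =, λ }.

{ (, +, -, ;, =, λ }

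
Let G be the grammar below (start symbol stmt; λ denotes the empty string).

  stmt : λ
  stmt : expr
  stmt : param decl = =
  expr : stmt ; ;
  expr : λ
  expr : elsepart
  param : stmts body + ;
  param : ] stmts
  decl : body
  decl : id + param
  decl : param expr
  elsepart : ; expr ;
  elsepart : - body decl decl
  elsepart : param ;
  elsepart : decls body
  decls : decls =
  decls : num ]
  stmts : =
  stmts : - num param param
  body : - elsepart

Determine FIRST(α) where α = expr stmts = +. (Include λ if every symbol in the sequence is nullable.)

Add FIRST(expr)\{λ} = { -, ;, =, ], num }; expr is nullable, continue.
Add FIRST(stmts) = { -, = }; stmts is not nullable, stop.

{ -, ;, =, ], num }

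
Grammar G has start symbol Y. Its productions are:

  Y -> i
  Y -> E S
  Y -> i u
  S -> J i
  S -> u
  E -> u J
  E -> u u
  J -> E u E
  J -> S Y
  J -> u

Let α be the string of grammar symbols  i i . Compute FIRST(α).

{ i }

i is a terminal; add {i} and stop.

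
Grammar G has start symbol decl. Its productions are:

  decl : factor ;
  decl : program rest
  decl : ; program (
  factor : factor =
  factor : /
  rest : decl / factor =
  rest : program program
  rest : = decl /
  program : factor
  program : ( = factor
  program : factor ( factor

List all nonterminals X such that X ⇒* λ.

{ } (none)

No nonterminal has an empty production or an RHS whose symbols are all nullable.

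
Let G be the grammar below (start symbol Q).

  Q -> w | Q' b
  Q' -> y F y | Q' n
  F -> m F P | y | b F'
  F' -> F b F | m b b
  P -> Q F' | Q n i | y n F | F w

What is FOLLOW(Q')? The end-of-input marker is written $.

In Q -> Q' b: add FIRST(b) = { b }.
In Q' -> Q' n: add FIRST(n) = { n }.
Union: FOLLOW(Q') = { b, n }.

{ b, n }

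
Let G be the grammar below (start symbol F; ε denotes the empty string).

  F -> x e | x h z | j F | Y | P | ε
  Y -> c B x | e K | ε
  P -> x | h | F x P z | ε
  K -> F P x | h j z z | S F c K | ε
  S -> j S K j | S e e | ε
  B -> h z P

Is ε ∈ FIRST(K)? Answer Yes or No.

K has an ε-production, so K ⇒ ε.

Yes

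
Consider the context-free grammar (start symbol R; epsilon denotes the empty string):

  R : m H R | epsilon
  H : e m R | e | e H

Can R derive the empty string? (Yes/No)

R has an epsilon-production, so R ⇒ epsilon.

Yes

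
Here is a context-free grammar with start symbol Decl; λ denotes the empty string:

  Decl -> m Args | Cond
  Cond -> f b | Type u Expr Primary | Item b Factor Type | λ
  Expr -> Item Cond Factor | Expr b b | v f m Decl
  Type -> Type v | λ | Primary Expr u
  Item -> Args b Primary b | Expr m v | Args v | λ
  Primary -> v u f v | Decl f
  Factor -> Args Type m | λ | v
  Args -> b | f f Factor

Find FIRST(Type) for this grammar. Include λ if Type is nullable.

{ b, f, m, u, v, λ }

From Type -> Type v: Type nullable, take FIRST(Type) ∪ {v} = { b, f, m, u, v }.
Type -> λ contributes λ.
From Type -> Primary Expr u: add FIRST(Primary) = { b, f, m, u, v }.
Union: FIRST(Type) = { b, f, m, u, v, λ }.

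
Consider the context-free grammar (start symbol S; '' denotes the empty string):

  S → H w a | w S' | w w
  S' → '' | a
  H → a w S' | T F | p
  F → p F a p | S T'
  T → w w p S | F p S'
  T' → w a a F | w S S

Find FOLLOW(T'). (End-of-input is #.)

{ a, p, w }

In F → S T': T' is at the end, add FOLLOW(F) = { a, p, w }.
Union: FOLLOW(T') = { a, p, w }.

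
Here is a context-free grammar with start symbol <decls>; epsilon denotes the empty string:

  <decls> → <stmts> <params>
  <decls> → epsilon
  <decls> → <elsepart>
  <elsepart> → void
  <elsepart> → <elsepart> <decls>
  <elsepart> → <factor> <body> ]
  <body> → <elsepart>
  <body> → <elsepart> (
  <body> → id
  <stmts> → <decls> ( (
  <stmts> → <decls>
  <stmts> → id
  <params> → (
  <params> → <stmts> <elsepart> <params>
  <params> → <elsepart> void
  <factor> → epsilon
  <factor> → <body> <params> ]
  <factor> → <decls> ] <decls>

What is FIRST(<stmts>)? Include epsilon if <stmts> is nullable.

{ (, ], id, void, epsilon }

From <stmts> → <decls> ( (: <decls> nullable, take FIRST(<decls>) ∪ {(} = { (, ], id, void }.
From <stmts> → <decls>: add FIRST(<decls>) = { (, ], id, void, epsilon } (including epsilon since <decls> is nullable).
<stmts> → id contributes {id}.
Union: FIRST(<stmts>) = { (, ], id, void, epsilon }.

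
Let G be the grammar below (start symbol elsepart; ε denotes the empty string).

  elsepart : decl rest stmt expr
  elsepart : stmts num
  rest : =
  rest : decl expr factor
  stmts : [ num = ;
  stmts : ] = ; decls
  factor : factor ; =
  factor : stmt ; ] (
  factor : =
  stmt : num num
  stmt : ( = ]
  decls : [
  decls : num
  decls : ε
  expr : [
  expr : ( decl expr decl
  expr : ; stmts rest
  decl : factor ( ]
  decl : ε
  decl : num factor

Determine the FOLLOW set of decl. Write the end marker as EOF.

In elsepart : decl rest stmt expr: add FIRST(rest stmt expr) = { (, ;, =, [, num }.
In rest : decl expr factor: add FIRST(expr factor) = { (, ;, [ }.
In expr : ( decl expr decl: add FIRST(expr decl) = { (, ;, [ }.
In expr : ( decl expr decl: decl is at the end, add FOLLOW(expr) = { EOF, (, =, num }.
Union: FOLLOW(decl) = { EOF, (, ;, =, [, num }.

{ EOF, (, ;, =, [, num }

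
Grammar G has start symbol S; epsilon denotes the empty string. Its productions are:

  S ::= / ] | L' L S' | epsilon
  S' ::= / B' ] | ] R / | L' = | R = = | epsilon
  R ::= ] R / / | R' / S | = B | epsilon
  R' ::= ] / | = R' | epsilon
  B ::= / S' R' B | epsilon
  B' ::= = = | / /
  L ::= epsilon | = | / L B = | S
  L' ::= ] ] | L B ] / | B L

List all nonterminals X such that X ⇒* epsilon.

{ B, L, L', R, R', S, S' }

Directly nullable (have an epsilon-production): S, S', R, R', B, L.
L' ::= B L with every symbol nullable, so L' is nullable.
No other nonterminal has a production whose RHS symbols are all nullable.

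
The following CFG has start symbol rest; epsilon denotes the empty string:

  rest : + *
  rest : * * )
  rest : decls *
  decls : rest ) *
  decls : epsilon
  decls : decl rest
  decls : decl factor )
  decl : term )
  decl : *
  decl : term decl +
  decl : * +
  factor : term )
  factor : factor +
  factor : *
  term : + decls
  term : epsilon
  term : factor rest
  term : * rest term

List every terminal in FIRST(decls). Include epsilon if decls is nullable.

{ ), *, +, epsilon }

From decls : rest ) *: add FIRST(rest) = { ), *, + }.
decls : epsilon contributes epsilon.
From decls : decl rest: add FIRST(decl) = { ), *, + }.
From decls : decl factor ): add FIRST(decl) = { ), *, + }.
Union: FIRST(decls) = { ), *, +, epsilon }.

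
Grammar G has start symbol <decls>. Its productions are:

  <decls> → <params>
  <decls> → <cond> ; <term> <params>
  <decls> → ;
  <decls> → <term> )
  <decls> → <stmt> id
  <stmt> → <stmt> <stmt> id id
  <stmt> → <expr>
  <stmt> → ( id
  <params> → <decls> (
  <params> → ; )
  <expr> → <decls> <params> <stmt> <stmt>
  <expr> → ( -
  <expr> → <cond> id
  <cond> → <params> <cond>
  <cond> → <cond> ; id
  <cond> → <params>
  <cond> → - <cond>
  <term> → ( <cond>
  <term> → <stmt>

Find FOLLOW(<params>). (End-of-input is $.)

In <decls> → <params>: <params> is at the end, add FOLLOW(<decls>) = { $, (, -, ; }.
In <decls> → <cond> ; <term> <params>: <params> is at the end, add FOLLOW(<decls>) = { $, (, -, ; }.
In <expr> → <decls> <params> <stmt> <stmt>: add FIRST(<stmt> <stmt>) = { (, -, ; }.
In <cond> → <params> <cond>: add FIRST(<cond>) = { (, -, ; }.
In <cond> → <params>: <params> is at the end, add FOLLOW(<cond>) = { (, ), -, ;, id }.
Union: FOLLOW(<params>) = { $, (, ), -, ;, id }.

{ $, (, ), -, ;, id }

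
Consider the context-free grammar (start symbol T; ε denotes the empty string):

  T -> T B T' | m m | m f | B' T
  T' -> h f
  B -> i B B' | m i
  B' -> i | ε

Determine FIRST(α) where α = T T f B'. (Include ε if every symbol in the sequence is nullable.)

{ i, m }

Add FIRST(T) = { i, m }; T is not nullable, stop.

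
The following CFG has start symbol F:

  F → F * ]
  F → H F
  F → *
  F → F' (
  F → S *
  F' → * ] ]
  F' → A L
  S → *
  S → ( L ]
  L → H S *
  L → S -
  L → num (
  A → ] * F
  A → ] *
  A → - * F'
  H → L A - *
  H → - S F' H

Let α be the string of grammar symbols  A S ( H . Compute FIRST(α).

{ -, ] }

Add FIRST(A) = { -, ] }; A is not nullable, stop.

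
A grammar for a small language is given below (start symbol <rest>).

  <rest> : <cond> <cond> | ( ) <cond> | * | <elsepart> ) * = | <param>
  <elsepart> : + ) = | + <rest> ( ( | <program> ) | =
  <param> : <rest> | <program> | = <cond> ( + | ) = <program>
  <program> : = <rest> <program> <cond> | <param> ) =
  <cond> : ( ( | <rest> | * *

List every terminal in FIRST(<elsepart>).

{ (, ), *, +, = }

<elsepart> : + ) = contributes {+}.
<elsepart> : + <rest> ( ( contributes {+}.
From <elsepart> : <program> ): add FIRST(<program>) = { (, ), *, +, = }.
<elsepart> : = contributes {=}.
Union: FIRST(<elsepart>) = { (, ), *, +, = }.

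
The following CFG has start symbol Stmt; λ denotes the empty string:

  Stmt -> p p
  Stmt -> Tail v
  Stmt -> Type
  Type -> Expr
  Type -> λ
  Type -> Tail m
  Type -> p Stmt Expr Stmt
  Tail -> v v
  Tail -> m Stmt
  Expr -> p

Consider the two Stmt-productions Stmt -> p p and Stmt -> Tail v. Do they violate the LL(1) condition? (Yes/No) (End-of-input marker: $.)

FIRST(p p) = { p } and FIRST(Tail v) = { m, v }.
The FIRST sets are disjoint and neither alternative is nullable — no conflict.

No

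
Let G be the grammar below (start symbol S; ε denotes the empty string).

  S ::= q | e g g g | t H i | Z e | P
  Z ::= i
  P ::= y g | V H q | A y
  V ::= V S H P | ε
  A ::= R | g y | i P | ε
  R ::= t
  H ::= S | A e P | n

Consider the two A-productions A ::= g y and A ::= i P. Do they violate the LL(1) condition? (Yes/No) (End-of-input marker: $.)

No

FIRST(g y) = { g } and FIRST(i P) = { i }.
The FIRST sets are disjoint and neither alternative is nullable — no conflict.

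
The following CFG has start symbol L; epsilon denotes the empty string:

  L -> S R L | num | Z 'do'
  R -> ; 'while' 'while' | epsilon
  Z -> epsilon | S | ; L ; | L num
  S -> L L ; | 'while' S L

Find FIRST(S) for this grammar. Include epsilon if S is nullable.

{ 'do', 'while', ;, num }

From S -> L L ;: add FIRST(L) = { 'do', 'while', ;, num }.
S -> 'while' S L contributes {'while'}.
Union: FIRST(S) = { 'do', 'while', ;, num }.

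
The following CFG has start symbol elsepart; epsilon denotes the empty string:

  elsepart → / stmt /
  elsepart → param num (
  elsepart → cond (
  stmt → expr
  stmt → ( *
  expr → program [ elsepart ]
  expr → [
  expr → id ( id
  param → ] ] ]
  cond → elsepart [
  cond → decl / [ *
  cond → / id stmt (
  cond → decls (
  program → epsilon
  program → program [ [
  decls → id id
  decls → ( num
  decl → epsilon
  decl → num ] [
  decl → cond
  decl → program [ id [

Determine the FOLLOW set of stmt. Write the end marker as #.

{ (, / }

In elsepart → / stmt /: add FIRST(/) = { / }.
In cond → / id stmt (: add FIRST(() = { ( }.
Union: FOLLOW(stmt) = { (, / }.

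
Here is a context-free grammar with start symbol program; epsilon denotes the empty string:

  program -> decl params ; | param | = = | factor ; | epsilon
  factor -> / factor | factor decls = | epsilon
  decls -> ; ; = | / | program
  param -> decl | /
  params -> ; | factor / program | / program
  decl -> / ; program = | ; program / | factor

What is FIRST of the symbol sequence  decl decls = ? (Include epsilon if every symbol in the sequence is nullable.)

Add FIRST(decl)\{epsilon} = { /, ;, = }; decl is nullable, continue.
Add FIRST(decls)\{epsilon} = { /, ;, = }; decls is nullable, continue.
= is a terminal; add {=} and stop.

{ /, ;, = }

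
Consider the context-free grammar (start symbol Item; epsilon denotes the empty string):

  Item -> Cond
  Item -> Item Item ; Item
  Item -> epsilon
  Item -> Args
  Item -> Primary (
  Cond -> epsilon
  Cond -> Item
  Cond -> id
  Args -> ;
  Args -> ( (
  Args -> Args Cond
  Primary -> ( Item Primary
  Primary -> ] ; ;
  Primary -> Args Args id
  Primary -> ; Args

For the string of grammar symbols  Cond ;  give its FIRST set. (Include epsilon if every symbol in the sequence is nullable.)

Add FIRST(Cond)\{epsilon} = { (, ;, ], id }; Cond is nullable, continue.
; is a terminal; add {;} and stop.

{ (, ;, ], id }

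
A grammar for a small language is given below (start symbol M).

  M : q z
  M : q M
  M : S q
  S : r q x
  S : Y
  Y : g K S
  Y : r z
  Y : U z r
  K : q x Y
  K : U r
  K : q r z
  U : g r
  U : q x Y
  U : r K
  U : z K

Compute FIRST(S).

S : r q x contributes {r}.
From S : Y: add FIRST(Y) = { g, q, r, z }.
Union: FIRST(S) = { g, q, r, z }.

{ g, q, r, z }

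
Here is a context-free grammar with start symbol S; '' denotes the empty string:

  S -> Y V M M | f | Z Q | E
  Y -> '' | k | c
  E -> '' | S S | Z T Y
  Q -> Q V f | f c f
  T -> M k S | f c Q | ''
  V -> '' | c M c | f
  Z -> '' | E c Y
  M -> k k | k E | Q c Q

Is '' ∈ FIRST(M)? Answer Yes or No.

Nullable nonterminals: E, S, T, V, Y, Z.
No production of M has an RHS whose symbols are all nullable, so M is not nullable.

No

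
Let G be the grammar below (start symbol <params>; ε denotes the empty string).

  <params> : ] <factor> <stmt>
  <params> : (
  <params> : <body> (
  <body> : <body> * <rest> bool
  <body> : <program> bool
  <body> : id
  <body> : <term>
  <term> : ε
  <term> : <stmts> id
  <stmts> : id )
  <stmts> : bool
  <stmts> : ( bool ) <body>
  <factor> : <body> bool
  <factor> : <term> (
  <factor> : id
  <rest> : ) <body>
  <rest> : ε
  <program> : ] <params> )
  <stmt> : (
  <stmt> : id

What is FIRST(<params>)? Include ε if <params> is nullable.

{ (, *, ], bool, id }

<params> : ] <factor> <stmt> contributes {]}.
<params> : ( contributes {(}.
From <params> : <body> (: <body> nullable, take FIRST(<body>) ∪ {(} = { (, *, ], bool, id }.
Union: FIRST(<params>) = { (, *, ], bool, id }.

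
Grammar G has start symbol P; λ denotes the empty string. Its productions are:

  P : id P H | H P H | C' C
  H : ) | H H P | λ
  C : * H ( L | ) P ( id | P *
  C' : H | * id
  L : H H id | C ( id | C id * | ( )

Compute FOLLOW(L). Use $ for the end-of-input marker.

{ $, (, ), *, id }

In C : * H ( L: L is at the end, add FOLLOW(C) = { $, (, ), *, id }.
Union: FOLLOW(L) = { $, (, ), *, id }.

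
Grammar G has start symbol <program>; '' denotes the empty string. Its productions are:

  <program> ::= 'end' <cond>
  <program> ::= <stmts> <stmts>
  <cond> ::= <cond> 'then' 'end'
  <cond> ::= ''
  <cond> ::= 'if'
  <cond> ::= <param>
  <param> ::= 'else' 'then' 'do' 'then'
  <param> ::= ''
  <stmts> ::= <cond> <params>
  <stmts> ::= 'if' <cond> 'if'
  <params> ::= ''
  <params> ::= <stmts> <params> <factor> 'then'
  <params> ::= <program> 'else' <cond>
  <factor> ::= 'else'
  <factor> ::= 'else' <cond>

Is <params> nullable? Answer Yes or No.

<params> has an ''-production, so <params> ⇒ ''.

Yes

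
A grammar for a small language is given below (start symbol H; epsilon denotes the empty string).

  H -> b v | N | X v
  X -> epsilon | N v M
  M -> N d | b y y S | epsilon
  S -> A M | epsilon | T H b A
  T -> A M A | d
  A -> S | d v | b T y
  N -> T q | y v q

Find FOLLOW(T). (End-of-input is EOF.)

{ b, d, q, v, y }

In S -> T H b A: add FIRST(H b A) = { b, d, q, v, y }.
In A -> b T y: add FIRST(y) = { y }.
In N -> T q: add FIRST(q) = { q }.
Union: FOLLOW(T) = { b, d, q, v, y }.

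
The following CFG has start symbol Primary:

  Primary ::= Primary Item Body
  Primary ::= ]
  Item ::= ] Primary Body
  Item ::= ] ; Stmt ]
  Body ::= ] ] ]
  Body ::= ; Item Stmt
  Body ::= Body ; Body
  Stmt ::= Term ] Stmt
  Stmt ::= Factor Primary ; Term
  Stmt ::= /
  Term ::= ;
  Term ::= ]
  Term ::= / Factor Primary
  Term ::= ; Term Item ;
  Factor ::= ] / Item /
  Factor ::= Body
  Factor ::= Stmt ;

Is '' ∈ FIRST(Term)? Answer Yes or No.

No nonterminal in this grammar is nullable.
No production of Term has an RHS whose symbols are all nullable, so Term is not nullable.

No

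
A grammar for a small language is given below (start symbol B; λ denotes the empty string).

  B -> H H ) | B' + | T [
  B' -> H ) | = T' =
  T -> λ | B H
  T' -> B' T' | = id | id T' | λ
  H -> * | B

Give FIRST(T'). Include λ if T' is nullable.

From T' -> B' T': add FIRST(B') = { *, =, [ }.
T' -> = id contributes {=}.
T' -> id T' contributes {id}.
T' -> λ contributes λ.
Union: FIRST(T') = { *, =, [, id, λ }.

{ *, =, [, id, λ }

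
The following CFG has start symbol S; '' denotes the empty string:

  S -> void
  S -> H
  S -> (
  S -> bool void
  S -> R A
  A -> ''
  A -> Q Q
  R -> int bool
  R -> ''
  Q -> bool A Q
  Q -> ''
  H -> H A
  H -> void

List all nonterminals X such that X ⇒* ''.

Directly nullable (have an ''-production): A, R, Q.
S -> R A with every symbol nullable, so S is nullable.
No other nonterminal has a production whose RHS symbols are all nullable.

{ A, Q, R, S }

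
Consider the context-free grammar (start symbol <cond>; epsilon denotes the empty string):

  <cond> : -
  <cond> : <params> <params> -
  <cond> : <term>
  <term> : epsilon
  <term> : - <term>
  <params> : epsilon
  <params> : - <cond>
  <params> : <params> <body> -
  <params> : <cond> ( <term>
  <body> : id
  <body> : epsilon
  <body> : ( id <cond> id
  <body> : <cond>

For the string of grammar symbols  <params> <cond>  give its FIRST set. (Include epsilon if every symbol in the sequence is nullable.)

Add FIRST(<params>)\{epsilon} = { (, -, id }; <params> is nullable, continue.
Add FIRST(<cond>)\{epsilon} = { (, -, id }; <cond> is nullable, continue.
Every symbol is nullable, so include epsilon.

{ (, -, id, epsilon }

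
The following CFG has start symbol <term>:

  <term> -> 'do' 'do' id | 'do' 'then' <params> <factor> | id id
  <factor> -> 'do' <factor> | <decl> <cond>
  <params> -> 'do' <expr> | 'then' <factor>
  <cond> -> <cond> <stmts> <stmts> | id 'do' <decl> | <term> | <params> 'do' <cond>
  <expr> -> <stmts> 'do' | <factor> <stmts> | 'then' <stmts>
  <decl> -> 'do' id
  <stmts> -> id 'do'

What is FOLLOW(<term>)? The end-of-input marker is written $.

<term> is the start symbol, so $ ∈ FOLLOW(<term>).
In <cond> -> <term>: <term> is at the end, add FOLLOW(<cond>) = { $, 'do', id }.
Union: FOLLOW(<term>) = { $, 'do', id }.

{ $, 'do', id }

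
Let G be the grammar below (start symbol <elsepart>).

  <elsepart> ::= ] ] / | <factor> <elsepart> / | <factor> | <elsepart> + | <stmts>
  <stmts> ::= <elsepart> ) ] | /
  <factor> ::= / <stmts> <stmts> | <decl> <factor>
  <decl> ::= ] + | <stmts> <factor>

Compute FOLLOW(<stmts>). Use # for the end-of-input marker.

In <elsepart> ::= <stmts>: <stmts> is at the end, add FOLLOW(<elsepart>) = { #, ), +, / }.
In <factor> ::= / <stmts> <stmts>: add FIRST(<stmts>) = { /, ] }.
In <factor> ::= / <stmts> <stmts>: <stmts> is at the end, add FOLLOW(<factor>) = { #, ), +, /, ] }.
In <decl> ::= <stmts> <factor>: add FIRST(<factor>) = { /, ] }.
Union: FOLLOW(<stmts>) = { #, ), +, /, ] }.

{ #, ), +, /, ] }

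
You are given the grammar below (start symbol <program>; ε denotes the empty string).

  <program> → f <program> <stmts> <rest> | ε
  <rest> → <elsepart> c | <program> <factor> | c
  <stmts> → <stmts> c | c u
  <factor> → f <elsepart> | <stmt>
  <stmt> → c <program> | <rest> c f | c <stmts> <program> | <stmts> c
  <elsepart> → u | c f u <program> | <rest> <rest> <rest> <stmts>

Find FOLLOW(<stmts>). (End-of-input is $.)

{ $, c, f, u }

In <program> → f <program> <stmts> <rest>: add FIRST(<rest>) = { c, f, u }.
In <stmts> → <stmts> c: add FIRST(c) = { c }.
In <stmt> → c <stmts> <program>: add FIRST(<program>)\{ε} = { f }.
  Since <program> is nullable, also add FOLLOW(<stmt>) = { $, c, f, u }.
In <stmt> → <stmts> c: add FIRST(c) = { c }.
In <elsepart> → <rest> <rest> <rest> <stmts>: <stmts> is at the end, add FOLLOW(<elsepart>) = { $, c, f, u }.
Union: FOLLOW(<stmts>) = { $, c, f, u }.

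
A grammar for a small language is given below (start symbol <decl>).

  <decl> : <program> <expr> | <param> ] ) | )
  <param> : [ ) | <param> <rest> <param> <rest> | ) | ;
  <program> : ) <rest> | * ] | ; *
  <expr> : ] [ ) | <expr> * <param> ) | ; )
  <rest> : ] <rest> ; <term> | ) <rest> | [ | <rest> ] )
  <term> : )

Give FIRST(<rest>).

{ ), [, ] }

<rest> : ] <rest> ; <term> contributes {]}.
<rest> : ) <rest> contributes {)}.
<rest> : [ contributes {[}.
From <rest> : <rest> ] ): add FIRST(<rest>) = { ), [, ] }.
Union: FIRST(<rest>) = { ), [, ] }.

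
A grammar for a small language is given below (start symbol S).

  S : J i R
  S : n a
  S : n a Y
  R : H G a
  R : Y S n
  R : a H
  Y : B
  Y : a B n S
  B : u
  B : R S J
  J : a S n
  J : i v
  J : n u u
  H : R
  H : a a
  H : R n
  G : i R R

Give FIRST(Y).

From Y : B: add FIRST(B) = { a, u }.
Y : a B n S contributes {a}.
Union: FIRST(Y) = { a, u }.

{ a, u }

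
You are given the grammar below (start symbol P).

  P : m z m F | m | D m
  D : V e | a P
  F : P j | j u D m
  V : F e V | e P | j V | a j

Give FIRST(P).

P : m z m F contributes {m}.
P : m contributes {m}.
From P : D m: add FIRST(D) = { a, e, j, m }.
Union: FIRST(P) = { a, e, j, m }.

{ a, e, j, m }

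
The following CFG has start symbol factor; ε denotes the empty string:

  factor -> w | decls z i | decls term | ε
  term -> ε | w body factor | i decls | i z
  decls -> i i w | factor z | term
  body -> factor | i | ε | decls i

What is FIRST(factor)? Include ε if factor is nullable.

factor -> w contributes {w}.
From factor -> decls z i: decls nullable, take FIRST(decls) ∪ {z} = { i, w, z }.
From factor -> decls term: decls, term nullable, take FIRST(decls) ∪ FIRST(term) = { i, w, z }; also ε since the whole RHS is nullable.
factor -> ε contributes ε.
Union: FIRST(factor) = { i, w, z, ε }.

{ i, w, z, ε }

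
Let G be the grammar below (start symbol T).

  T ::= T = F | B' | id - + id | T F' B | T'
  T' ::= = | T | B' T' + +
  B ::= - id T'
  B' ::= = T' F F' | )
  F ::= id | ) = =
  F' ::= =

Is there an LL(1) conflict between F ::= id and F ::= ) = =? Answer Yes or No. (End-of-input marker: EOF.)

FIRST(id) = { id } and FIRST() = =) = { ) }.
The FIRST sets are disjoint and neither alternative is nullable — no conflict.

No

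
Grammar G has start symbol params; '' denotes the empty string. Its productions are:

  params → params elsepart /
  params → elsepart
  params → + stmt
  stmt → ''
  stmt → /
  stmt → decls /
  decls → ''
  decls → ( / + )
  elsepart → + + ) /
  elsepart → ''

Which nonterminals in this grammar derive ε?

Directly nullable (have an ''-production): stmt, decls, elsepart.
params → elsepart with every symbol nullable, so params is nullable.

{ decls, elsepart, params, stmt }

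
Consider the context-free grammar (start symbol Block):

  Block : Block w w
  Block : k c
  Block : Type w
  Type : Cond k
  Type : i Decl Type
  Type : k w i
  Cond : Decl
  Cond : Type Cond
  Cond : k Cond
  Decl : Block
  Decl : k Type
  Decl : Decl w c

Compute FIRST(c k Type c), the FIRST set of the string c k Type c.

c is a terminal; add {c} and stop.

{ c }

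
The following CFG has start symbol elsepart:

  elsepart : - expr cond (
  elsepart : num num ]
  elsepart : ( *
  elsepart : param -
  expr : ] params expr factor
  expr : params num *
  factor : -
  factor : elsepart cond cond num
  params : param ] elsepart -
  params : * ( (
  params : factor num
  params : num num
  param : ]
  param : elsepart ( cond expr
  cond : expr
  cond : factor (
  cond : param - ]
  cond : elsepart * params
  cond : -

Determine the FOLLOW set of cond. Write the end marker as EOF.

In elsepart : - expr cond (: add FIRST(() = { ( }.
In factor : elsepart cond cond num: add FIRST(cond num) = { (, *, -, ], num }.
In factor : elsepart cond cond num: add FIRST(num) = { num }.
In param : elsepart ( cond expr: add FIRST(expr) = { (, *, -, ], num }.
Union: FOLLOW(cond) = { (, *, -, ], num }.

{ (, *, -, ], num }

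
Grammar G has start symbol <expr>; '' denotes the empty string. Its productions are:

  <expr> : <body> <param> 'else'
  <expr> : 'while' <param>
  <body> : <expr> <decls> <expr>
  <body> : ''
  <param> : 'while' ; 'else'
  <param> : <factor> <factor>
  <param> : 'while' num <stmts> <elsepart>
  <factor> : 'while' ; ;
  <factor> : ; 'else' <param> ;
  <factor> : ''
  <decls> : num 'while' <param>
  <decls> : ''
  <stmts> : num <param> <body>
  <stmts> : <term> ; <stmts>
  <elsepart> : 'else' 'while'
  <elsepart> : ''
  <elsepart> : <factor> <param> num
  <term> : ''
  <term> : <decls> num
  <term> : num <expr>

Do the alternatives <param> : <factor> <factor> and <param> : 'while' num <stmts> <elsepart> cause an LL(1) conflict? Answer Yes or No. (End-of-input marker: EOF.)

FIRST(<factor> <factor>) = { 'while', ;, '' } and FIRST('while' num <stmts> <elsepart>) = { 'while' }.
Both contain 'while', so the two alternatives are not disjoint — LL(1) conflict.

Yes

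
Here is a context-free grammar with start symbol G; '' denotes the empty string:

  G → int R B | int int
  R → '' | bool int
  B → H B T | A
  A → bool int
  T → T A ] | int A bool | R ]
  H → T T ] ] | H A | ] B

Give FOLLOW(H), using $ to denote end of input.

{ ], bool, int }

In B → H B T: add FIRST(B T) = { ], bool, int }.
In H → H A: add FIRST(A) = { bool }.
Union: FOLLOW(H) = { ], bool, int }.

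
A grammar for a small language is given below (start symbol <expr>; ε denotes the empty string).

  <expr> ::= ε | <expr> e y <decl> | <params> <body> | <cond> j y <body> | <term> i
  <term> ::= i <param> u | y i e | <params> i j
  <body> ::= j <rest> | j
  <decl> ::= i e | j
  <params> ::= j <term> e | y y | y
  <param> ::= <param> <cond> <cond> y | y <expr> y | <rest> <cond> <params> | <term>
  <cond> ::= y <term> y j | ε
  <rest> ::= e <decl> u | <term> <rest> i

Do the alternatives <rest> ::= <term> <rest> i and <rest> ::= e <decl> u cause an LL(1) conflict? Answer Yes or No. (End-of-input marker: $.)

No

FIRST(<term> <rest> i) = { i, j, y } and FIRST(e <decl> u) = { e }.
The FIRST sets are disjoint and neither alternative is nullable — no conflict.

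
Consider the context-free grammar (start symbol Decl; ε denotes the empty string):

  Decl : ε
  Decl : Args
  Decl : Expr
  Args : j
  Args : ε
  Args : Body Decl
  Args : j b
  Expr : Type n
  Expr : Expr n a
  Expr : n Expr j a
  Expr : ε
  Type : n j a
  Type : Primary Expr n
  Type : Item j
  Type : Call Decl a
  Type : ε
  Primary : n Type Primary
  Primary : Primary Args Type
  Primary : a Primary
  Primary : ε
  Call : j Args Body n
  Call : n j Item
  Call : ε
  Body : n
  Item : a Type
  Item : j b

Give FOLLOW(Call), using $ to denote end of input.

In Type : Call Decl a: add FIRST(Decl a) = { a, j, n }.
Union: FOLLOW(Call) = { a, j, n }.

{ a, j, n }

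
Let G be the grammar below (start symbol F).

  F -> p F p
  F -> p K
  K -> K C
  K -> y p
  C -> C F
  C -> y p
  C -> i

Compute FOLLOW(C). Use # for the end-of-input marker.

In K -> K C: C is at the end, add FOLLOW(K) = { #, i, p, y }.
In C -> C F: add FIRST(F) = { p }.
Union: FOLLOW(C) = { #, i, p, y }.

{ #, i, p, y }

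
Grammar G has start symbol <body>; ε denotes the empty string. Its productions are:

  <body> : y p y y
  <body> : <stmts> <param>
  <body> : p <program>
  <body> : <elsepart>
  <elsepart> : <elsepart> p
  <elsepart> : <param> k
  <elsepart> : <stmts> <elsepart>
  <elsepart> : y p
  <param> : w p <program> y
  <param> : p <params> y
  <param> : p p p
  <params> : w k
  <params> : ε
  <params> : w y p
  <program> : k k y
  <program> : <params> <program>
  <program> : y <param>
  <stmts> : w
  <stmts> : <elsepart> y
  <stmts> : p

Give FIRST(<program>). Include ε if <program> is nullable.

{ k, w, y }

<program> : k k y contributes {k}.
From <program> : <params> <program>: <params> nullable, take FIRST(<params>) ∪ FIRST(<program>) = { k, w, y }.
<program> : y <param> contributes {y}.
Union: FIRST(<program>) = { k, w, y }.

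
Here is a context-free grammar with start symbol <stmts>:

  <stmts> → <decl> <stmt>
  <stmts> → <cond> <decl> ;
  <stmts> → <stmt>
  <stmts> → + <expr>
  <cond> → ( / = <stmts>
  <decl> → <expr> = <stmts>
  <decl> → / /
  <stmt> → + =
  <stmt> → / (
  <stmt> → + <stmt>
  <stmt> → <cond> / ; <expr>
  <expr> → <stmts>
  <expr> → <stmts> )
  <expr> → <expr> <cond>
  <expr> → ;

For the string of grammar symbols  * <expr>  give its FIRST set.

* is a terminal; add {*} and stop.

{ * }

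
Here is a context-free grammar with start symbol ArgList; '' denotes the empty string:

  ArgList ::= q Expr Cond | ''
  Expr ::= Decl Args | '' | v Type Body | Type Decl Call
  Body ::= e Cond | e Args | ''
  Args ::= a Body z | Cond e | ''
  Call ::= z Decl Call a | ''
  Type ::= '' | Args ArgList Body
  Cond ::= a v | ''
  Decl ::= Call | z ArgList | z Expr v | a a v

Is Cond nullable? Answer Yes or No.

Cond has an ''-production, so Cond ⇒ ''.

Yes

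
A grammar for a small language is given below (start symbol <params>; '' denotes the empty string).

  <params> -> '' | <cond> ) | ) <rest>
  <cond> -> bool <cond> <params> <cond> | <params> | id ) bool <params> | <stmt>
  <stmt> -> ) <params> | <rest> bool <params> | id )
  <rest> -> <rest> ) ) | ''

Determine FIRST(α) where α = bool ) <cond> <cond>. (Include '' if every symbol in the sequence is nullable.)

{ bool }

bool is a terminal; add {bool} and stop.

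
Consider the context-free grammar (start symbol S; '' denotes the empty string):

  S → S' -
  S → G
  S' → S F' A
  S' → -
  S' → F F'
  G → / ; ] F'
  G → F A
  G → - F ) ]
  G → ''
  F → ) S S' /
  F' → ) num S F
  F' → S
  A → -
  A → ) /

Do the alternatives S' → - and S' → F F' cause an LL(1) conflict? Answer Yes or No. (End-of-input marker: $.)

No

FIRST(-) = { - } and FIRST(F F') = { ) }.
The FIRST sets are disjoint and neither alternative is nullable — no conflict.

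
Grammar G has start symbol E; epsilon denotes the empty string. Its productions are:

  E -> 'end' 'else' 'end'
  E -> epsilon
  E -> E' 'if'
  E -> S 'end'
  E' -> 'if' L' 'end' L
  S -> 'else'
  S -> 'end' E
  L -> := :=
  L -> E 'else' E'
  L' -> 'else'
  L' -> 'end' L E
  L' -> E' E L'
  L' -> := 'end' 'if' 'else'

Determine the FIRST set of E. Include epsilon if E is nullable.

{ 'else', 'end', 'if', epsilon }

E -> 'end' 'else' 'end' contributes {'end'}.
E -> epsilon contributes epsilon.
From E -> E' 'if': add FIRST(E') = { 'if' }.
From E -> S 'end': add FIRST(S) = { 'else', 'end' }.
Union: FIRST(E) = { 'else', 'end', 'if', epsilon }.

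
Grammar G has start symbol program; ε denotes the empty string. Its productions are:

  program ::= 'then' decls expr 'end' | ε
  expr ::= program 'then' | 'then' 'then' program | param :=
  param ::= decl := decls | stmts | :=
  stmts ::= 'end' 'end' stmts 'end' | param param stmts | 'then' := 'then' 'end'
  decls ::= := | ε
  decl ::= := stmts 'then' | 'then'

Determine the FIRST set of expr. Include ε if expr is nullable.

From expr ::= program 'then': program nullable, take FIRST(program) ∪ {'then'} = { 'then' }.
expr ::= 'then' 'then' program contributes {'then'}.
From expr ::= param :=: add FIRST(param) = { 'end', 'then', := }.
Union: FIRST(expr) = { 'end', 'then', := }.

{ 'end', 'then', := }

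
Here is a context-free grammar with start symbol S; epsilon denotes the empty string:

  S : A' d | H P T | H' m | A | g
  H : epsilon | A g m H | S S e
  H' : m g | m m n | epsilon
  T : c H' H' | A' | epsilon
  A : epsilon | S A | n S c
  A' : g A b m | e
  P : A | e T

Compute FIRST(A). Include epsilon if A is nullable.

{ c, e, g, m, n, epsilon }

A : epsilon contributes epsilon.
From A : S A: S, A nullable, take FIRST(S) ∪ FIRST(A) = { c, e, g, m, n }; also epsilon since the whole RHS is nullable.
A : n S c contributes {n}.
Union: FIRST(A) = { c, e, g, m, n, epsilon }.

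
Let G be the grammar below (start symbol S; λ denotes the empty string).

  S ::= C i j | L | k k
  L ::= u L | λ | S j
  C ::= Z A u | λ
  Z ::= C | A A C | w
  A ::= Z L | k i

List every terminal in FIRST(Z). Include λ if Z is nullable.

{ i, j, k, u, w, λ }

From Z ::= C: add FIRST(C) = { i, j, k, u, w, λ } (including λ since C is nullable).
From Z ::= A A C: A, A, C nullable, take FIRST(A) ∪ FIRST(A) ∪ FIRST(C) = { i, j, k, u, w }; also λ since the whole RHS is nullable.
Z ::= w contributes {w}.
Union: FIRST(Z) = { i, j, k, u, w, λ }.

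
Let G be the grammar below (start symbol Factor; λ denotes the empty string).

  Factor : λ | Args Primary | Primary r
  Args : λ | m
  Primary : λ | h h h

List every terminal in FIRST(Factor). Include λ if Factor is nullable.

{ h, m, r, λ }

Factor : λ contributes λ.
From Factor : Args Primary: Args, Primary nullable, take FIRST(Args) ∪ FIRST(Primary) = { h, m }; also λ since the whole RHS is nullable.
From Factor : Primary r: Primary nullable, take FIRST(Primary) ∪ {r} = { h, r }.
Union: FIRST(Factor) = { h, m, r, λ }.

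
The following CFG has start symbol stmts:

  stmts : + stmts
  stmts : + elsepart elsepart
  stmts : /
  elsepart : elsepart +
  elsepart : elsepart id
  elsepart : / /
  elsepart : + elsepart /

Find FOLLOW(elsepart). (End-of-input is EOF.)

In stmts : + elsepart elsepart: add FIRST(elsepart) = { +, / }.
In stmts : + elsepart elsepart: elsepart is at the end, add FOLLOW(stmts) = { EOF }.
In elsepart : elsepart +: add FIRST(+) = { + }.
In elsepart : elsepart id: add FIRST(id) = { id }.
In elsepart : + elsepart /: add FIRST(/) = { / }.
Union: FOLLOW(elsepart) = { EOF, +, /, id }.

{ EOF, +, /, id }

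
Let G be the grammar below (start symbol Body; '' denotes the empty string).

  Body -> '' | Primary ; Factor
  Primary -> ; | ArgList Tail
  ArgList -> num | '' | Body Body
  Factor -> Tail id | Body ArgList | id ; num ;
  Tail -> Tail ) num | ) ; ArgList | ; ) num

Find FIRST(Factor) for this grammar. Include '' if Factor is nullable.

From Factor -> Tail id: add FIRST(Tail) = { ), ; }.
From Factor -> Body ArgList: Body, ArgList nullable, take FIRST(Body) ∪ FIRST(ArgList) = { ), ;, num }; also '' since the whole RHS is nullable.
Factor -> id ; num ; contributes {id}.
Union: FIRST(Factor) = { ), ;, id, num, '' }.

{ ), ;, id, num, '' }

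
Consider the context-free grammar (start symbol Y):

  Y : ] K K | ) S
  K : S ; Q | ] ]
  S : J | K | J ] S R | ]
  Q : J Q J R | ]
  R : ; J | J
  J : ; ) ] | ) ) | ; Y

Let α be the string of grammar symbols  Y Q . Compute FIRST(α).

Add FIRST(Y) = { ), ] }; Y is not nullable, stop.

{ ), ] }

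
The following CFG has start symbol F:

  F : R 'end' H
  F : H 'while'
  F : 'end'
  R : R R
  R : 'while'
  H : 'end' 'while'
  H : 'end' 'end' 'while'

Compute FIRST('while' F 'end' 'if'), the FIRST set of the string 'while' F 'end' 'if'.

{ 'while' }

'while' is a terminal; add {'while'} and stop.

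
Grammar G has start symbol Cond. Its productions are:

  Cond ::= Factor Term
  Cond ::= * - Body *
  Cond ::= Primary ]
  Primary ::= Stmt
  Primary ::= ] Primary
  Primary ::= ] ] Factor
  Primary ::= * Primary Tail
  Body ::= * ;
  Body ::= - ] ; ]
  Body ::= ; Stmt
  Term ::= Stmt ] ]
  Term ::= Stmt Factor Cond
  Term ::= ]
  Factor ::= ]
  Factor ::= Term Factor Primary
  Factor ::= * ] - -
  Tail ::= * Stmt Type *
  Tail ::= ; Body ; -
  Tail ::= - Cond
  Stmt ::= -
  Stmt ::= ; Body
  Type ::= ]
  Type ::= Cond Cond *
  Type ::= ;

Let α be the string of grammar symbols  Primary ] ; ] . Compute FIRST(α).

{ *, -, ;, ] }

Add FIRST(Primary) = { *, -, ;, ] }; Primary is not nullable, stop.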